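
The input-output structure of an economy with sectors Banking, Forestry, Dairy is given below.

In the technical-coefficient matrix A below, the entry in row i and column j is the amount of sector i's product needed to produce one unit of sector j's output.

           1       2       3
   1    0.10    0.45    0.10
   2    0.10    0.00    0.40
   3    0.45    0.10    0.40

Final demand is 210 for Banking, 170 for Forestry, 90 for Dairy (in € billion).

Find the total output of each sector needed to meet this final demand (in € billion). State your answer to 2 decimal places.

I − A =
  [   0.90    -0.45    -0.10]
  [  -0.10     1.00    -0.40]
  [  -0.45    -0.10     0.60]
Cofactors of I−A, C_ij = (−1)^(i+j)·(minor ij) (rows/columns in the sector order above):
  C_11 = (1.00)(0.60) − (-0.40)(-0.10) = 0.5600
  C_12 = −[(-0.10)(0.60) − (-0.40)(-0.45)] = 0.2400
  C_13 = (-0.10)(-0.10) − (1.00)(-0.45) = 0.4600
  C_21 = −[(-0.45)(0.60) − (-0.10)(-0.10)] = 0.2800
  C_22 = (0.90)(0.60) − (-0.10)(-0.45) = 0.4950
  C_23 = −[(0.90)(-0.10) − (-0.45)(-0.45)] = 0.2925
  C_31 = (-0.45)(-0.40) − (-0.10)(1.00) = 0.2800
  C_32 = −[(0.90)(-0.40) − (-0.10)(-0.10)] = 0.3700
  C_33 = (0.90)(1.00) − (-0.45)(-0.10) = 0.8550
det(I−A) = Σ_j (I−A)_1j·C_1j = (0.90)(0.5600) + (-0.45)(0.2400) + (-0.10)(0.4600) = 0.3500
adj(I−A) = Cᵀ =
  [ 0.5600   0.2800   0.2800]
  [ 0.2400   0.4950   0.3700]
  [ 0.4600   0.2925   0.8550]
(I − A)⁻¹ = adj(I−A) / det(I−A) ≈
  [   1.6000     0.8000     0.8000]
  [   0.6857     1.4143     1.0571]
  [   1.3143     0.8357     2.4429]
x = (I − A)⁻¹ d = adj(I−A)·d / det(I−A), with det(I−A) = 0.3500:
  x_1 = (0.5600·210 + 0.2800·170 + 0.2800·90) / 0.3500 = 190.40 / 0.3500 = 544.00
  x_2 = (0.2400·210 + 0.4950·170 + 0.3700·90) / 0.3500 = 167.85 / 0.3500 ≈ 479.57
  x_3 = (0.4600·210 + 0.2925·170 + 0.8550·90) / 0.3500 = 223.275 / 0.3500 ≈ 637.93

x_1 = 544.00, x_2 = 479.57, x_3 = 637.93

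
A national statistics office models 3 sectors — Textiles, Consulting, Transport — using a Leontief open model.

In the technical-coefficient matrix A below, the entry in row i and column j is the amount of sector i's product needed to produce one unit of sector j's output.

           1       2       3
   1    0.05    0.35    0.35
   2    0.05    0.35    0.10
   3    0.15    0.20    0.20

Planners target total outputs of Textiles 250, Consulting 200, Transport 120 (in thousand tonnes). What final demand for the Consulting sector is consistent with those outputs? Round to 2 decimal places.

I − A =
  [   0.95    -0.35    -0.35]
  [  -0.05     0.65    -0.10]
  [  -0.15    -0.20     0.80]
d = (I − A) x:
  d_1 = (+0.95)·250 + (-0.35)·200 + (-0.35)·120 = 125.50
  d_2 = (-0.05)·250 + (+0.65)·200 + (-0.10)·120 = 105.50
  d_3 = (-0.15)·250 + (-0.20)·200 + (+0.80)·120 = 18.50

d_2 = 105.50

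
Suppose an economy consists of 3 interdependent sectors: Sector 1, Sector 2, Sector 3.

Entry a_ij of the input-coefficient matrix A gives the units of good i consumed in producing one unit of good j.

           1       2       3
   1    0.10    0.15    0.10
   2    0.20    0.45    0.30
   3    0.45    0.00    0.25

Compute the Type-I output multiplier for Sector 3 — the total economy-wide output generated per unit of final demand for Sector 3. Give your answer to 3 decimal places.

I − A =
  [   0.90    -0.15    -0.10]
  [  -0.20     0.55    -0.30]
  [  -0.45     0.00     0.75]
Cofactors of I−A, C_ij = (−1)^(i+j)·(minor ij) (rows/columns in the sector order above):
  C_11 = (0.55)(0.75) − (-0.30)(0.00) = 0.4125
  C_12 = −[(-0.20)(0.75) − (-0.30)(-0.45)] = 0.2850
  C_13 = (-0.20)(0.00) − (0.55)(-0.45) = 0.2475
  C_21 = −[(-0.15)(0.75) − (-0.10)(0.00)] = 0.1125
  C_22 = (0.90)(0.75) − (-0.10)(-0.45) = 0.6300
  C_23 = −[(0.90)(0.00) − (-0.15)(-0.45)] = 0.0675
  C_31 = (-0.15)(-0.30) − (-0.10)(0.55) = 0.1000
  C_32 = −[(0.90)(-0.30) − (-0.10)(-0.20)] = 0.2900
  C_33 = (0.90)(0.55) − (-0.15)(-0.20) = 0.4650
det(I−A) = Σ_j (I−A)_1j·C_1j = (0.90)(0.4125) + (-0.15)(0.2850) + (-0.10)(0.2475) = 0.30375
adj(I−A) = Cᵀ =
  [ 0.4125   0.1125   0.1000]
  [ 0.2850   0.6300   0.2900]
  [ 0.2475   0.0675   0.4650]
(I − A)⁻¹ = adj(I−A) / det(I−A) ≈
  [   1.3580     0.3704     0.3292]
  [   0.9383     2.0741     0.9547]
  [   0.8148     0.2222     1.5309]
The output multiplier for sector j is the column-j sum of the Leontief inverse (I − A)⁻¹ = adj(I−A) / det(I−A).
Column 3 of adj(I−A): (0.1000, 0.2900, 0.4650); det(I−A) = 0.30375.
m_3 = (0.1000 + 0.2900 + 0.4650) / 0.30375 = 0.855 / 0.30375 ≈ 2.815.

m_3 = 2.815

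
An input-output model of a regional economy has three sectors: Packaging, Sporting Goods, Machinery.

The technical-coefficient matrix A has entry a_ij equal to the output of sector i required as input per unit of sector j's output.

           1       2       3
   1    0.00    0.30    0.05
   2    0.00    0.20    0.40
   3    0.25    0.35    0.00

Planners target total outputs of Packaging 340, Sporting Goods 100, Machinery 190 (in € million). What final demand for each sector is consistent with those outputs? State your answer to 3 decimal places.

I − A =
  [   1.00    -0.30    -0.05]
  [   0.00     0.80    -0.40]
  [  -0.25    -0.35     1.00]
d = (I − A) x:
  d_1 = (+1.00)·340 + (-0.30)·100 + (-0.05)·190 = 300.500
  d_2 = (+0.00)·340 + (+0.80)·100 + (-0.40)·190 = 4.000
  d_3 = (-0.25)·340 + (-0.35)·100 + (+1.00)·190 = 70.000

d_1 = 300.500, d_2 = 4.000, d_3 = 70.000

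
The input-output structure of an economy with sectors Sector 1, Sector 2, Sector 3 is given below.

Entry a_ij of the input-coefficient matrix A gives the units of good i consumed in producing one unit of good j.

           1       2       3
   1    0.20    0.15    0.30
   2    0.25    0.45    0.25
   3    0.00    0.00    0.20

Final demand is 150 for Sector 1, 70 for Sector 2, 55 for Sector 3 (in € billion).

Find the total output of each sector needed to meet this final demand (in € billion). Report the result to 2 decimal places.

I − A =
  [   0.80    -0.15    -0.30]
  [  -0.25     0.55    -0.25]
  [   0.00     0.00     0.80]
Cofactors of I−A, C_ij = (−1)^(i+j)·(minor ij) (rows/columns in the sector order above):
  C_11 = (0.55)(0.80) − (-0.25)(0.00) = 0.4400
  C_12 = −[(-0.25)(0.80) − (-0.25)(0.00)] = 0.2000
  C_13 = (-0.25)(0.00) − (0.55)(0.00) = 0.0000
  C_21 = −[(-0.15)(0.80) − (-0.30)(0.00)] = 0.1200
  C_22 = (0.80)(0.80) − (-0.30)(0.00) = 0.6400
  C_23 = −[(0.80)(0.00) − (-0.15)(0.00)] = 0.0000
  C_31 = (-0.15)(-0.25) − (-0.30)(0.55) = 0.2025
  C_32 = −[(0.80)(-0.25) − (-0.30)(-0.25)] = 0.2750
  C_33 = (0.80)(0.55) − (-0.15)(-0.25) = 0.4025
det(I−A) = Σ_j (I−A)_1j·C_1j = (0.80)(0.4400) + (-0.15)(0.2000) + (-0.30)(0.0000) = 0.3220
adj(I−A) = Cᵀ =
  [ 0.4400   0.1200   0.2025]
  [ 0.2000   0.6400   0.2750]
  [ 0.0000   0.0000   0.4025]
(I − A)⁻¹ = adj(I−A) / det(I−A) ≈
  [   1.3665     0.3727     0.6289]
  [   0.6211     1.9876     0.8540]
  [   0.0000     0.0000     1.2500]
x = (I − A)⁻¹ d = adj(I−A)·d / det(I−A), with det(I−A) = 0.3220:
  x_1 = (0.4400·150 + 0.1200·70 + 0.2025·55) / 0.3220 = 85.5375 / 0.3220 ≈ 265.64
  x_2 = (0.2000·150 + 0.6400·70 + 0.2750·55) / 0.3220 = 89.925 / 0.3220 ≈ 279.27
  x_3 = (0.0000·150 + 0.0000·70 + 0.4025·55) / 0.3220 = 22.1375 / 0.3220 = 68.75

x_1 = 265.64, x_2 = 279.27, x_3 = 68.75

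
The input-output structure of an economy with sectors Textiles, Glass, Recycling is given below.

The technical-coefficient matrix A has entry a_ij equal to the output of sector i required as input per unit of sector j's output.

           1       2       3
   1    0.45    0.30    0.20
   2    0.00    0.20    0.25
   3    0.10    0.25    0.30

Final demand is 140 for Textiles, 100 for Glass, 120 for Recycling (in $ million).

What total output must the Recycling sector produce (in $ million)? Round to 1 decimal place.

I − A =
  [   0.55    -0.30    -0.20]
  [   0.00     0.80    -0.25]
  [  -0.10    -0.25     0.70]
Cofactors of I−A, C_ij = (−1)^(i+j)·(minor ij) (rows/columns in the sector order above):
  C_11 = (0.80)(0.70) − (-0.25)(-0.25) = 0.4975
  C_12 = −[(0.00)(0.70) − (-0.25)(-0.10)] = 0.0250
  C_13 = (0.00)(-0.25) − (0.80)(-0.10) = 0.0800
  C_21 = −[(-0.30)(0.70) − (-0.20)(-0.25)] = 0.2600
  C_22 = (0.55)(0.70) − (-0.20)(-0.10) = 0.3650
  C_23 = −[(0.55)(-0.25) − (-0.30)(-0.10)] = 0.1675
  C_31 = (-0.30)(-0.25) − (-0.20)(0.80) = 0.2350
  C_32 = −[(0.55)(-0.25) − (-0.20)(0.00)] = 0.1375
  C_33 = (0.55)(0.80) − (-0.30)(0.00) = 0.4400
det(I−A) = Σ_j (I−A)_1j·C_1j = (0.55)(0.4975) + (-0.30)(0.0250) + (-0.20)(0.0800) = 0.250125
adj(I−A) = Cᵀ =
  [ 0.4975   0.2600   0.2350]
  [ 0.0250   0.3650   0.1375]
  [ 0.0800   0.1675   0.4400]
(I − A)⁻¹ = adj(I−A) / det(I−A) ≈
  [   1.9890     1.0395     0.9395]
  [   0.1000     1.4593     0.5497]
  [   0.3198     0.6697     1.7591]
x = (I − A)⁻¹ d = adj(I−A)·d / det(I−A), with det(I−A) = 0.250125:
  x_1 = (0.4975·140 + 0.2600·100 + 0.2350·120) / 0.250125 = 123.85 / 0.250125 ≈ 495.2
  x_2 = (0.0250·140 + 0.3650·100 + 0.1375·120) / 0.250125 = 56.50 / 0.250125 ≈ 225.9
  x_3 = (0.0800·140 + 0.1675·100 + 0.4400·120) / 0.250125 = 80.75 / 0.250125 ≈ 322.8

x_3 = 322.8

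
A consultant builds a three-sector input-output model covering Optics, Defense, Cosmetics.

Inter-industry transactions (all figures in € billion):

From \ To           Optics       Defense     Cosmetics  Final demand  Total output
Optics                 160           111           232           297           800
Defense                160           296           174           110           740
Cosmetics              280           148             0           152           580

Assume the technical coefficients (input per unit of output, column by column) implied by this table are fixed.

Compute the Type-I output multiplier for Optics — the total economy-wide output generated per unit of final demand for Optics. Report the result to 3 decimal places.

Technical coefficients a_ij = z_ij / X_j:
  a_11 = 160/800 = 0.20, a_21 = 160/800 = 0.20, a_31 = 280/800 = 0.35
  a_12 = 111/740 = 0.15, a_22 = 296/740 = 0.40, a_32 = 148/740 = 0.20
  a_13 = 232/580 = 0.40, a_23 = 174/580 = 0.30, a_33 = 0/580 = 0.00
I − A =
  [   0.80    -0.15    -0.40]
  [  -0.20     0.60    -0.30]
  [  -0.35    -0.20     1.00]
Cofactors of I−A, C_ij = (−1)^(i+j)·(minor ij) (rows/columns in the sector order above):
  C_11 = (0.60)(1.00) − (-0.30)(-0.20) = 0.5400
  C_12 = −[(-0.20)(1.00) − (-0.30)(-0.35)] = 0.3050
  C_13 = (-0.20)(-0.20) − (0.60)(-0.35) = 0.2500
  C_21 = −[(-0.15)(1.00) − (-0.40)(-0.20)] = 0.2300
  C_22 = (0.80)(1.00) − (-0.40)(-0.35) = 0.6600
  C_23 = −[(0.80)(-0.20) − (-0.15)(-0.35)] = 0.2125
  C_31 = (-0.15)(-0.30) − (-0.40)(0.60) = 0.2850
  C_32 = −[(0.80)(-0.30) − (-0.40)(-0.20)] = 0.3200
  C_33 = (0.80)(0.60) − (-0.15)(-0.20) = 0.4500
det(I−A) = Σ_j (I−A)_1j·C_1j = (0.80)(0.5400) + (-0.15)(0.3050) + (-0.40)(0.2500) = 0.28625
adj(I−A) = Cᵀ =
  [ 0.5400   0.2300   0.2850]
  [ 0.3050   0.6600   0.3200]
  [ 0.2500   0.2125   0.4500]
(I − A)⁻¹ = adj(I−A) / det(I−A) ≈
  [   1.8865     0.8035     0.9956]
  [   1.0655     2.3057     1.1179]
  [   0.8734     0.7424     1.5721]
The output multiplier for sector j is the column-j sum of the Leontief inverse (I − A)⁻¹ = adj(I−A) / det(I−A).
Column 1 of adj(I−A): (0.5400, 0.3050, 0.2500); det(I−A) = 0.28625.
m_1 = (0.5400 + 0.3050 + 0.2500) / 0.28625 = 1.095 / 0.28625 ≈ 3.825.

m_1 = 3.825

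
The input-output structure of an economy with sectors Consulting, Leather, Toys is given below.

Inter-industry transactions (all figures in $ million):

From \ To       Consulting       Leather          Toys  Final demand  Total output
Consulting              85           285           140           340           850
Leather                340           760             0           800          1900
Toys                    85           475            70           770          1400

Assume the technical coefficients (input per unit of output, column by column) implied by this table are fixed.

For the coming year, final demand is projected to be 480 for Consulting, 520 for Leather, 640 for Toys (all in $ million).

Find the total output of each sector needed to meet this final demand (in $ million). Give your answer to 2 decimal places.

x_C = 907.05, x_L = 1471.36, x_T = 1156.36

Technical coefficients a_ij = z_ij / X_j:
  a_CC = 85/850 = 0.10, a_LC = 340/850 = 0.40, a_TC = 85/850 = 0.10
  a_CL = 285/1900 = 0.15, a_LL = 760/1900 = 0.40, a_TL = 475/1900 = 0.25
  a_CT = 140/1400 = 0.10, a_LT = 0/1400 = 0.00, a_TT = 70/1400 = 0.05
I − A =
  [   0.90    -0.15    -0.10]
  [  -0.40     0.60     0.00]
  [  -0.10    -0.25     0.95]
Cofactors of I−A, C_ij = (−1)^(i+j)·(minor ij) (rows/columns in the sector order above):
  C_11 = (0.60)(0.95) − (0.00)(-0.25) = 0.5700
  C_12 = −[(-0.40)(0.95) − (0.00)(-0.10)] = 0.3800
  C_13 = (-0.40)(-0.25) − (0.60)(-0.10) = 0.1600
  C_21 = −[(-0.15)(0.95) − (-0.10)(-0.25)] = 0.1675
  C_22 = (0.90)(0.95) − (-0.10)(-0.10) = 0.8450
  C_23 = −[(0.90)(-0.25) − (-0.15)(-0.10)] = 0.2400
  C_31 = (-0.15)(0.00) − (-0.10)(0.60) = 0.0600
  C_32 = −[(0.90)(0.00) − (-0.10)(-0.40)] = 0.0400
  C_33 = (0.90)(0.60) − (-0.15)(-0.40) = 0.4800
det(I−A) = Σ_j (I−A)_1j·C_1j = (0.90)(0.5700) + (-0.15)(0.3800) + (-0.10)(0.1600) = 0.4400
adj(I−A) = Cᵀ =
  [ 0.5700   0.1675   0.0600]
  [ 0.3800   0.8450   0.0400]
  [ 0.1600   0.2400   0.4800]
(I − A)⁻¹ = adj(I−A) / det(I−A) ≈
  [   1.2955     0.3807     0.1364]
  [   0.8636     1.9205     0.0909]
  [   0.3636     0.5455     1.0909]
x = (I − A)⁻¹ d = adj(I−A)·d / det(I−A), with det(I−A) = 0.4400:
  x_C = (0.5700·480 + 0.1675·520 + 0.0600·640) / 0.4400 = 399.10 / 0.4400 ≈ 907.05
  x_L = (0.3800·480 + 0.8450·520 + 0.0400·640) / 0.4400 = 647.40 / 0.4400 ≈ 1471.36
  x_T = (0.1600·480 + 0.2400·520 + 0.4800·640) / 0.4400 = 508.80 / 0.4400 ≈ 1156.36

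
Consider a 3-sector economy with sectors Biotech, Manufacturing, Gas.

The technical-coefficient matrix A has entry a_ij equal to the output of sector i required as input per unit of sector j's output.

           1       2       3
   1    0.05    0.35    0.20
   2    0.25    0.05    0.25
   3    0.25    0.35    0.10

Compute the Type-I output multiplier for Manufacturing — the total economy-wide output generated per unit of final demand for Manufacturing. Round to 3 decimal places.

I − A =
  [   0.95    -0.35    -0.20]
  [  -0.25     0.95    -0.25]
  [  -0.25    -0.35     0.90]
Cofactors of I−A, C_ij = (−1)^(i+j)·(minor ij) (rows/columns in the sector order above):
  C_11 = (0.95)(0.90) − (-0.25)(-0.35) = 0.7675
  C_12 = −[(-0.25)(0.90) − (-0.25)(-0.25)] = 0.2875
  C_13 = (-0.25)(-0.35) − (0.95)(-0.25) = 0.3250
  C_21 = −[(-0.35)(0.90) − (-0.20)(-0.35)] = 0.3850
  C_22 = (0.95)(0.90) − (-0.20)(-0.25) = 0.8050
  C_23 = −[(0.95)(-0.35) − (-0.35)(-0.25)] = 0.4200
  C_31 = (-0.35)(-0.25) − (-0.20)(0.95) = 0.2775
  C_32 = −[(0.95)(-0.25) − (-0.20)(-0.25)] = 0.2875
  C_33 = (0.95)(0.95) − (-0.35)(-0.25) = 0.8150
det(I−A) = Σ_j (I−A)_1j·C_1j = (0.95)(0.7675) + (-0.35)(0.2875) + (-0.20)(0.3250) = 0.5635
adj(I−A) = Cᵀ =
  [ 0.7675   0.3850   0.2775]
  [ 0.2875   0.8050   0.2875]
  [ 0.3250   0.4200   0.8150]
(I − A)⁻¹ = adj(I−A) / det(I−A) ≈
  [   1.3620     0.6832     0.4925]
  [   0.5102     1.4286     0.5102]
  [   0.5768     0.7453     1.4463]
The output multiplier for sector j is the column-j sum of the Leontief inverse (I − A)⁻¹ = adj(I−A) / det(I−A).
Column 2 of adj(I−A): (0.3850, 0.8050, 0.4200); det(I−A) = 0.5635.
m_2 = (0.3850 + 0.8050 + 0.4200) / 0.5635 = 1.61 / 0.5635 ≈ 2.857.

m_2 = 2.857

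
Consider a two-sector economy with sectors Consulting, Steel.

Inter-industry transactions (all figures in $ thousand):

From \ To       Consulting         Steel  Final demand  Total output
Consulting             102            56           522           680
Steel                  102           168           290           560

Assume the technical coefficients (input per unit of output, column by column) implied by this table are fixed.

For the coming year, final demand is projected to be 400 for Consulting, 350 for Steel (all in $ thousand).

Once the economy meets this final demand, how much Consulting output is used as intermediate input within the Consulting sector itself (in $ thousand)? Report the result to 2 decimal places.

Technical coefficients a_ij = z_ij / X_j:
  a_CC = 102/680 = 0.15, a_SC = 102/680 = 0.15
  a_CS = 56/560 = 0.10, a_SS = 168/560 = 0.30
I − A =
  [   0.85    -0.10]
  [  -0.15     0.70]
det(I−A) = (0.85)(0.70) − (-0.10)(-0.15) = 0.5800
adj(I−A) = [[0.70, 0.10], [0.15, 0.85]]
(I − A)⁻¹ = adj(I−A) / det(I−A) ≈
  [   1.2069     0.1724]
  [   0.2586     1.4655]
First solve x = (I − A)⁻¹ d = adj(I−A)·d / det(I−A); in particular x_C = (0.70·400 + 0.10·350) / 0.5800 = 315.00 / 0.5800 ≈ 543.1034.
Intermediate flow from C to C: z_CC = a_CC · x_C = 0.15 × 315.00 / 0.5800 = 47.25 / 0.5800 ≈ 81.47.

z_CC = 81.47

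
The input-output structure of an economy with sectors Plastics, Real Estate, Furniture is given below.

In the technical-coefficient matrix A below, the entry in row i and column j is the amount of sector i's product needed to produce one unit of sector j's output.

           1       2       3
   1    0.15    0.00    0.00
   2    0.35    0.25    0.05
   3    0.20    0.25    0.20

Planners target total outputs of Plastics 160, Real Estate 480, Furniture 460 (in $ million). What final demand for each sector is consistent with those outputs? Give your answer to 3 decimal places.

I − A =
  [   0.85     0.00     0.00]
  [  -0.35     0.75    -0.05]
  [  -0.20    -0.25     0.80]
d = (I − A) x:
  d_1 = (+0.85)·160 + (+0.00)·480 + (+0.00)·460 = 136.000
  d_2 = (-0.35)·160 + (+0.75)·480 + (-0.05)·460 = 281.000
  d_3 = (-0.20)·160 + (-0.25)·480 + (+0.80)·460 = 216.000

d_1 = 136.000, d_2 = 281.000, d_3 = 216.000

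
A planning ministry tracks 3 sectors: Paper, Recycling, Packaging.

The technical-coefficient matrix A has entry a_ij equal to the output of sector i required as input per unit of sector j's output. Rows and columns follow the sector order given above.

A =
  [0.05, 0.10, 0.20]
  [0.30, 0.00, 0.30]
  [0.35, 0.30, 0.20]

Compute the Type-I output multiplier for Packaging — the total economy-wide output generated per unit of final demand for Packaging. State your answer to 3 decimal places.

m_3 = 2.708

I − A =
  [   0.95    -0.10    -0.20]
  [  -0.30     1.00    -0.30]
  [  -0.35    -0.30     0.80]
Cofactors of I−A, C_ij = (−1)^(i+j)·(minor ij) (rows/columns in the sector order above):
  C_11 = (1.00)(0.80) − (-0.30)(-0.30) = 0.7100
  C_12 = −[(-0.30)(0.80) − (-0.30)(-0.35)] = 0.3450
  C_13 = (-0.30)(-0.30) − (1.00)(-0.35) = 0.4400
  C_21 = −[(-0.10)(0.80) − (-0.20)(-0.30)] = 0.1400
  C_22 = (0.95)(0.80) − (-0.20)(-0.35) = 0.6900
  C_23 = −[(0.95)(-0.30) − (-0.10)(-0.35)] = 0.3200
  C_31 = (-0.10)(-0.30) − (-0.20)(1.00) = 0.2300
  C_32 = −[(0.95)(-0.30) − (-0.20)(-0.30)] = 0.3450
  C_33 = (0.95)(1.00) − (-0.10)(-0.30) = 0.9200
det(I−A) = Σ_j (I−A)_1j·C_1j = (0.95)(0.7100) + (-0.10)(0.3450) + (-0.20)(0.4400) = 0.5520
adj(I−A) = Cᵀ =
  [ 0.7100   0.1400   0.2300]
  [ 0.3450   0.6900   0.3450]
  [ 0.4400   0.3200   0.9200]
(I − A)⁻¹ = adj(I−A) / det(I−A) ≈
  [   1.2862     0.2536     0.4167]
  [   0.6250     1.2500     0.6250]
  [   0.7971     0.5797     1.6667]
The output multiplier for sector j is the column-j sum of the Leontief inverse (I − A)⁻¹ = adj(I−A) / det(I−A).
Column 3 of adj(I−A): (0.2300, 0.3450, 0.9200); det(I−A) = 0.5520.
m_3 = (0.2300 + 0.3450 + 0.9200) / 0.5520 = 1.495 / 0.5520 ≈ 2.708.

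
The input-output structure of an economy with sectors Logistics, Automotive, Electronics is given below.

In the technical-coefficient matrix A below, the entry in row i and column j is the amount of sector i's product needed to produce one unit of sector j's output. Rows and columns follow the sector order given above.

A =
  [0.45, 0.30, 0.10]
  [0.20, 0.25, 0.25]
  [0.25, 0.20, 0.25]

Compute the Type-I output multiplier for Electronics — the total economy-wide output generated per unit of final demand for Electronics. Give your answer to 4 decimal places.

I − A =
  [   0.55    -0.30    -0.10]
  [  -0.20     0.75    -0.25]
  [  -0.25    -0.20     0.75]
Cofactors of I−A, C_ij = (−1)^(i+j)·(minor ij) (rows/columns in the sector order above):
  C_11 = (0.75)(0.75) − (-0.25)(-0.20) = 0.5125
  C_12 = −[(-0.20)(0.75) − (-0.25)(-0.25)] = 0.2125
  C_13 = (-0.20)(-0.20) − (0.75)(-0.25) = 0.2275
  C_21 = −[(-0.30)(0.75) − (-0.10)(-0.20)] = 0.2450
  C_22 = (0.55)(0.75) − (-0.10)(-0.25) = 0.3875
  C_23 = −[(0.55)(-0.20) − (-0.30)(-0.25)] = 0.1850
  C_31 = (-0.30)(-0.25) − (-0.10)(0.75) = 0.1500
  C_32 = −[(0.55)(-0.25) − (-0.10)(-0.20)] = 0.1575
  C_33 = (0.55)(0.75) − (-0.30)(-0.20) = 0.3525
det(I−A) = Σ_j (I−A)_1j·C_1j = (0.55)(0.5125) + (-0.30)(0.2125) + (-0.10)(0.2275) = 0.195375
adj(I−A) = Cᵀ =
  [ 0.5125   0.2450   0.1500]
  [ 0.2125   0.3875   0.1575]
  [ 0.2275   0.1850   0.3525]
(I − A)⁻¹ = adj(I−A) / det(I−A) ≈
  [   2.62316     1.25400     0.76775]
  [   1.08765     1.98337     0.80614]
  [   1.16443     0.94690     1.80422]
The output multiplier for sector j is the column-j sum of the Leontief inverse (I − A)⁻¹ = adj(I−A) / det(I−A).
Column E of adj(I−A): (0.1500, 0.1575, 0.3525); det(I−A) = 0.195375.
m_E = (0.1500 + 0.1575 + 0.3525) / 0.195375 = 0.66 / 0.195375 ≈ 3.3781.

m_E = 3.3781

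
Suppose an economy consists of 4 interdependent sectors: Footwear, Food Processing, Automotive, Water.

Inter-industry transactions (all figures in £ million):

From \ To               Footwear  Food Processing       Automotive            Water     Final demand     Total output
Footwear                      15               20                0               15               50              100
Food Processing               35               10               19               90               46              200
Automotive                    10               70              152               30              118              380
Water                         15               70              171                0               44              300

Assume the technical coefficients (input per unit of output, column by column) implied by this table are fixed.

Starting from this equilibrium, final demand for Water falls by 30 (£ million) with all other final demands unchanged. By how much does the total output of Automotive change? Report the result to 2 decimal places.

Δx_3 = -17.96

Technical coefficients a_ij = z_ij / X_j:
  a_11 = 15/100 = 0.15, a_21 = 35/100 = 0.35, a_31 = 10/100 = 0.10, a_41 = 15/100 = 0.15
  a_12 = 20/200 = 0.10, a_22 = 10/200 = 0.05, a_32 = 70/200 = 0.35, a_42 = 70/200 = 0.35
  a_13 = 0/380 = 0.00, a_23 = 19/380 = 0.05, a_33 = 152/380 = 0.40, a_43 = 171/380 = 0.45
  a_14 = 15/300 = 0.05, a_24 = 90/300 = 0.30, a_34 = 30/300 = 0.10, a_44 = 0/300 = 0.00
I − A =
  [   0.85    -0.10     0.00    -0.05]
  [  -0.35     0.95    -0.05    -0.30]
  [  -0.10    -0.35     0.60    -0.10]
  [  -0.15    -0.35    -0.45     1.00]
Compute the cofactors C_ij = (−1)^(i+j)·(3×3 minor ij) of I−A; the adjugate is their transpose:
adj(I−A) = Cᵀ =
  [ 0.397750   0.073875   0.040750   0.046125]
  [ 0.240500   0.465000   0.164750   0.168000]
  [ 0.249250   0.337875   0.665500   0.180375]
  [ 0.256000   0.325875   0.363250   0.448125]
det(I−A) = Σ_j (I−A)_1j·C_1j = (0.85)(0.397750) + (-0.10)(0.240500) + (0.00)(0.249250) + (-0.05)(0.256000) = 0.3012375
(I − A)⁻¹ = adj(I−A) / det(I−A) ≈
  [   1.3204     0.2452     0.1353     0.1531]
  [   0.7984     1.5436     0.5469     0.5577]
  [   0.8274     1.1216     2.2092     0.5988]
  [   0.8498     1.0818     1.2059     1.4876]
Δx = (I − A)⁻¹ Δd with Δd having -30 in the Water component and 0 elsewhere.
So Δx_3 = L_34 · (-30), where L_34 = adj(I−A)_34 / det(I−A) = 0.180375 / 0.3012375.
Δx_3 = 0.180375 × (-30) / 0.3012375 = -5.41125 / 0.3012375 ≈ -17.96.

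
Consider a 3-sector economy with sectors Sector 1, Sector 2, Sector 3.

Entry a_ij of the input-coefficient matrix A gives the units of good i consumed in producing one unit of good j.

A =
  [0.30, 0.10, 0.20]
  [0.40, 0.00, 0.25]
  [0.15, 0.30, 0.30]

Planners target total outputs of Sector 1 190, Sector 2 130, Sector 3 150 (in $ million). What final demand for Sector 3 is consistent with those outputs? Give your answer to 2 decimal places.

d_3 = 37.50

I − A =
  [   0.70    -0.10    -0.20]
  [  -0.40     1.00    -0.25]
  [  -0.15    -0.30     0.70]
d = (I − A) x:
  d_1 = (+0.70)·190 + (-0.10)·130 + (-0.20)·150 = 90.00
  d_2 = (-0.40)·190 + (+1.00)·130 + (-0.25)·150 = 16.50
  d_3 = (-0.15)·190 + (-0.30)·130 + (+0.70)·150 = 37.50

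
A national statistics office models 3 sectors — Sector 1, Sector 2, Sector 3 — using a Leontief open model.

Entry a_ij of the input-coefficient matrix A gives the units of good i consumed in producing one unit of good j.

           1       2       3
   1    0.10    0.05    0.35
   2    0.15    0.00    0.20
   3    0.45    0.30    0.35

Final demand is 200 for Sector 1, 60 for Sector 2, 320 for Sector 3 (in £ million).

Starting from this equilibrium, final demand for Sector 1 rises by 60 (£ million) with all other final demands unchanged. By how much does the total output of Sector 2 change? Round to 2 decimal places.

I − A =
  [   0.90    -0.05    -0.35]
  [  -0.15     1.00    -0.20]
  [  -0.45    -0.30     0.65]
Cofactors of I−A, C_ij = (−1)^(i+j)·(minor ij) (rows/columns in the sector order above):
  C_11 = (1.00)(0.65) − (-0.20)(-0.30) = 0.5900
  C_12 = −[(-0.15)(0.65) − (-0.20)(-0.45)] = 0.1875
  C_13 = (-0.15)(-0.30) − (1.00)(-0.45) = 0.4950
  C_21 = −[(-0.05)(0.65) − (-0.35)(-0.30)] = 0.1375
  C_22 = (0.90)(0.65) − (-0.35)(-0.45) = 0.4275
  C_23 = −[(0.90)(-0.30) − (-0.05)(-0.45)] = 0.2925
  C_31 = (-0.05)(-0.20) − (-0.35)(1.00) = 0.3600
  C_32 = −[(0.90)(-0.20) − (-0.35)(-0.15)] = 0.2325
  C_33 = (0.90)(1.00) − (-0.05)(-0.15) = 0.8925
det(I−A) = Σ_j (I−A)_1j·C_1j = (0.90)(0.5900) + (-0.05)(0.1875) + (-0.35)(0.4950) = 0.348375
adj(I−A) = Cᵀ =
  [ 0.5900   0.1375   0.3600]
  [ 0.1875   0.4275   0.2325]
  [ 0.4950   0.2925   0.8925]
(I − A)⁻¹ = adj(I−A) / det(I−A) ≈
  [   1.6936     0.3947     1.0334]
  [   0.5382     1.2271     0.6674]
  [   1.4209     0.8396     2.5619]
Δx = (I − A)⁻¹ Δd with Δd having +60 in the Sector 1 component and 0 elsewhere.
So Δx_2 = L_21 · (+60), where L_21 = adj(I−A)_21 / det(I−A) = 0.1875 / 0.348375.
Δx_2 = 0.1875 × (+60) / 0.348375 = 11.25 / 0.348375 ≈ 32.29.

Δx_2 = 32.29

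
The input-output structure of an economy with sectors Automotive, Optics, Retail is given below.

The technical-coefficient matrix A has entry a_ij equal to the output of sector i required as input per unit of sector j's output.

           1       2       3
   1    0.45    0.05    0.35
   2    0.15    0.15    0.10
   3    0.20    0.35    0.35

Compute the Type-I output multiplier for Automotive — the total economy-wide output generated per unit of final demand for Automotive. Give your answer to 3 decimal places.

m_1 = 4.269

I − A =
  [   0.55    -0.05    -0.35]
  [  -0.15     0.85    -0.10]
  [  -0.20    -0.35     0.65]
Cofactors of I−A, C_ij = (−1)^(i+j)·(minor ij) (rows/columns in the sector order above):
  C_11 = (0.85)(0.65) − (-0.10)(-0.35) = 0.5175
  C_12 = −[(-0.15)(0.65) − (-0.10)(-0.20)] = 0.1175
  C_13 = (-0.15)(-0.35) − (0.85)(-0.20) = 0.2225
  C_21 = −[(-0.05)(0.65) − (-0.35)(-0.35)] = 0.1550
  C_22 = (0.55)(0.65) − (-0.35)(-0.20) = 0.2875
  C_23 = −[(0.55)(-0.35) − (-0.05)(-0.20)] = 0.2025
  C_31 = (-0.05)(-0.10) − (-0.35)(0.85) = 0.3025
  C_32 = −[(0.55)(-0.10) − (-0.35)(-0.15)] = 0.1075
  C_33 = (0.55)(0.85) − (-0.05)(-0.15) = 0.4600
det(I−A) = Σ_j (I−A)_1j·C_1j = (0.55)(0.5175) + (-0.05)(0.1175) + (-0.35)(0.2225) = 0.200875
adj(I−A) = Cᵀ =
  [ 0.5175   0.1550   0.3025]
  [ 0.1175   0.2875   0.1075]
  [ 0.2225   0.2025   0.4600]
(I − A)⁻¹ = adj(I−A) / det(I−A) ≈
  [   2.5762     0.7716     1.5059]
  [   0.5849     1.4312     0.5352]
  [   1.1077     1.0081     2.2900]
The output multiplier for sector j is the column-j sum of the Leontief inverse (I − A)⁻¹ = adj(I−A) / det(I−A).
Column 1 of adj(I−A): (0.5175, 0.1175, 0.2225); det(I−A) = 0.200875.
m_1 = (0.5175 + 0.1175 + 0.2225) / 0.200875 = 0.8575 / 0.200875 ≈ 4.269.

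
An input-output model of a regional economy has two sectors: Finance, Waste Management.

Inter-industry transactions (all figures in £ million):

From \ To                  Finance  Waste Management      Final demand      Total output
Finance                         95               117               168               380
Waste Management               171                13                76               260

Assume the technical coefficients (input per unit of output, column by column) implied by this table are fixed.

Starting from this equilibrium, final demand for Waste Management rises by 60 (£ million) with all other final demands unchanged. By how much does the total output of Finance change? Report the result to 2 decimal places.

Technical coefficients a_ij = z_ij / X_j:
  a_FF = 95/380 = 0.25, a_WF = 171/380 = 0.45
  a_FW = 117/260 = 0.45, a_WW = 13/260 = 0.05
I − A =
  [   0.75    -0.45]
  [  -0.45     0.95]
det(I−A) = (0.75)(0.95) − (-0.45)(-0.45) = 0.5100
adj(I−A) = [[0.95, 0.45], [0.45, 0.75]]
(I − A)⁻¹ = adj(I−A) / det(I−A) ≈
  [   1.8627     0.8824]
  [   0.8824     1.4706]
Δx = (I − A)⁻¹ Δd with Δd having +60 in the Waste Management component and 0 elsewhere.
So Δx_F = L_FW · (+60), where L_FW = adj(I−A)_FW / det(I−A) = 0.45 / 0.5100.
Δx_F = 0.45 × (+60) / 0.5100 = 27.00 / 0.5100 ≈ 52.94.

Δx_F = 52.94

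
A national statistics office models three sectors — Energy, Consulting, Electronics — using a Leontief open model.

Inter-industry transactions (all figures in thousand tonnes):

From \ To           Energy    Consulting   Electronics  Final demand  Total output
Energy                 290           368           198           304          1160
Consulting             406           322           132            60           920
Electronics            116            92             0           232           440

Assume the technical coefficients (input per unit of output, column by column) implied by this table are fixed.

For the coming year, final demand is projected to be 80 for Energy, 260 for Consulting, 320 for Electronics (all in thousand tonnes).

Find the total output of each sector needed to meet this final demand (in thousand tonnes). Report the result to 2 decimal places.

Technical coefficients a_ij = z_ij / X_j:
  a_11 = 290/1160 = 0.25, a_21 = 406/1160 = 0.35, a_31 = 116/1160 = 0.10
  a_12 = 368/920 = 0.40, a_22 = 322/920 = 0.35, a_32 = 92/920 = 0.10
  a_13 = 198/440 = 0.45, a_23 = 132/440 = 0.30, a_33 = 0/440 = 0.00
I − A =
  [   0.75    -0.40    -0.45]
  [  -0.35     0.65    -0.30]
  [  -0.10    -0.10     1.00]
Cofactors of I−A, C_ij = (−1)^(i+j)·(minor ij) (rows/columns in the sector order above):
  C_11 = (0.65)(1.00) − (-0.30)(-0.10) = 0.6200
  C_12 = −[(-0.35)(1.00) − (-0.30)(-0.10)] = 0.3800
  C_13 = (-0.35)(-0.10) − (0.65)(-0.10) = 0.1000
  C_21 = −[(-0.40)(1.00) − (-0.45)(-0.10)] = 0.4450
  C_22 = (0.75)(1.00) − (-0.45)(-0.10) = 0.7050
  C_23 = −[(0.75)(-0.10) − (-0.40)(-0.10)] = 0.1150
  C_31 = (-0.40)(-0.30) − (-0.45)(0.65) = 0.4125
  C_32 = −[(0.75)(-0.30) − (-0.45)(-0.35)] = 0.3825
  C_33 = (0.75)(0.65) − (-0.40)(-0.35) = 0.3475
det(I−A) = Σ_j (I−A)_1j·C_1j = (0.75)(0.6200) + (-0.40)(0.3800) + (-0.45)(0.1000) = 0.2680
adj(I−A) = Cᵀ =
  [ 0.6200   0.4450   0.4125]
  [ 0.3800   0.7050   0.3825]
  [ 0.1000   0.1150   0.3475]
(I − A)⁻¹ = adj(I−A) / det(I−A) ≈
  [   2.3134     1.6604     1.5392]
  [   1.4179     2.6306     1.4272]
  [   0.3731     0.4291     1.2966]
x = (I − A)⁻¹ d = adj(I−A)·d / det(I−A), with det(I−A) = 0.2680:
  x_1 = (0.6200·80 + 0.4450·260 + 0.4125·320) / 0.2680 = 297.30 / 0.2680 ≈ 1109.33
  x_2 = (0.3800·80 + 0.7050·260 + 0.3825·320) / 0.2680 = 336.10 / 0.2680 ≈ 1254.10
  x_3 = (0.1000·80 + 0.1150·260 + 0.3475·320) / 0.2680 = 149.10 / 0.2680 ≈ 556.34

x_1 = 1109.33, x_2 = 1254.10, x_3 = 556.34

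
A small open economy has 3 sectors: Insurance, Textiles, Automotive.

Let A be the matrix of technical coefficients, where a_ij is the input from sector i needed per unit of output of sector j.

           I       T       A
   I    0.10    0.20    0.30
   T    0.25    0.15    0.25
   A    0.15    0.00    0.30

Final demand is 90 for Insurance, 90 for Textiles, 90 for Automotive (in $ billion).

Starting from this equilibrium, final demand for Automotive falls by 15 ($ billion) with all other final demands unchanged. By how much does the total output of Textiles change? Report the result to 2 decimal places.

Δx_T = -9.90

I − A =
  [   0.90    -0.20    -0.30]
  [  -0.25     0.85    -0.25]
  [  -0.15     0.00     0.70]
Cofactors of I−A, C_ij = (−1)^(i+j)·(minor ij) (rows/columns in the sector order above):
  C_11 = (0.85)(0.70) − (-0.25)(0.00) = 0.5950
  C_12 = −[(-0.25)(0.70) − (-0.25)(-0.15)] = 0.2125
  C_13 = (-0.25)(0.00) − (0.85)(-0.15) = 0.1275
  C_21 = −[(-0.20)(0.70) − (-0.30)(0.00)] = 0.1400
  C_22 = (0.90)(0.70) − (-0.30)(-0.15) = 0.5850
  C_23 = −[(0.90)(0.00) − (-0.20)(-0.15)] = 0.0300
  C_31 = (-0.20)(-0.25) − (-0.30)(0.85) = 0.3050
  C_32 = −[(0.90)(-0.25) − (-0.30)(-0.25)] = 0.3000
  C_33 = (0.90)(0.85) − (-0.20)(-0.25) = 0.7150
det(I−A) = Σ_j (I−A)_1j·C_1j = (0.90)(0.5950) + (-0.20)(0.2125) + (-0.30)(0.1275) = 0.45475
adj(I−A) = Cᵀ =
  [ 0.5950   0.1400   0.3050]
  [ 0.2125   0.5850   0.3000]
  [ 0.1275   0.0300   0.7150]
(I − A)⁻¹ = adj(I−A) / det(I−A) ≈
  [   1.3084     0.3079     0.6707]
  [   0.4673     1.2864     0.6597]
  [   0.2804     0.0660     1.5723]
Δx = (I − A)⁻¹ Δd with Δd having -15 in the Automotive component and 0 elsewhere.
So Δx_T = L_TA · (-15), where L_TA = adj(I−A)_TA / det(I−A) = 0.3000 / 0.45475.
Δx_T = 0.3000 × (-15) / 0.45475 = -4.50 / 0.45475 ≈ -9.90.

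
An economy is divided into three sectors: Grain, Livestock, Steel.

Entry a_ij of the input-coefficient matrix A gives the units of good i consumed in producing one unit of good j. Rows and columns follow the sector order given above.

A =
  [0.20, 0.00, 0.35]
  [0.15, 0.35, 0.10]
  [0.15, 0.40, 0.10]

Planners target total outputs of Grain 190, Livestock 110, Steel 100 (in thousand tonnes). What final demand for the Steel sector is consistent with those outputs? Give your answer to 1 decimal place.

I − A =
  [   0.80     0.00    -0.35]
  [  -0.15     0.65    -0.10]
  [  -0.15    -0.40     0.90]
d = (I − A) x:
  d_G = (+0.80)·190 + (+0.00)·110 + (-0.35)·100 = 117.0
  d_L = (-0.15)·190 + (+0.65)·110 + (-0.10)·100 = 33.0
  d_S = (-0.15)·190 + (-0.40)·110 + (+0.90)·100 = 17.5

d_S = 17.5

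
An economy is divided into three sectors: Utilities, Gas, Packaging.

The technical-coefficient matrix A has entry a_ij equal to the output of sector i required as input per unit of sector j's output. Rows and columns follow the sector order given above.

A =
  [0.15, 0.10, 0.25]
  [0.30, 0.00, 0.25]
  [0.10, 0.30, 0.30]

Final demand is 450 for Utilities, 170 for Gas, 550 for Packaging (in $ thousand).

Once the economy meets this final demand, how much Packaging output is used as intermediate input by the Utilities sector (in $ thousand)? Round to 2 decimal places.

z_PU = 99.33

I − A =
  [   0.85    -0.10    -0.25]
  [  -0.30     1.00    -0.25]
  [  -0.10    -0.30     0.70]
Cofactors of I−A, C_ij = (−1)^(i+j)·(minor ij) (rows/columns in the sector order above):
  C_11 = (1.00)(0.70) − (-0.25)(-0.30) = 0.6250
  C_12 = −[(-0.30)(0.70) − (-0.25)(-0.10)] = 0.2350
  C_13 = (-0.30)(-0.30) − (1.00)(-0.10) = 0.1900
  C_21 = −[(-0.10)(0.70) − (-0.25)(-0.30)] = 0.1450
  C_22 = (0.85)(0.70) − (-0.25)(-0.10) = 0.5700
  C_23 = −[(0.85)(-0.30) − (-0.10)(-0.10)] = 0.2650
  C_31 = (-0.10)(-0.25) − (-0.25)(1.00) = 0.2750
  C_32 = −[(0.85)(-0.25) − (-0.25)(-0.30)] = 0.2875
  C_33 = (0.85)(1.00) − (-0.10)(-0.30) = 0.8200
det(I−A) = Σ_j (I−A)_1j·C_1j = (0.85)(0.6250) + (-0.10)(0.2350) + (-0.25)(0.1900) = 0.46025
adj(I−A) = Cᵀ =
  [ 0.6250   0.1450   0.2750]
  [ 0.2350   0.5700   0.2875]
  [ 0.1900   0.2650   0.8200]
(I − A)⁻¹ = adj(I−A) / det(I−A) ≈
  [   1.3580     0.3150     0.5975]
  [   0.5106     1.2385     0.6247]
  [   0.4128     0.5758     1.7816]
First solve x = (I − A)⁻¹ d = adj(I−A)·d / det(I−A); in particular x_U = (0.6250·450 + 0.1450·170 + 0.2750·550) / 0.46025 = 457.15 / 0.46025 ≈ 993.2645.
Intermediate flow from P to U: z_PU = a_PU · x_U = 0.10 × 457.15 / 0.46025 = 45.715 / 0.46025 ≈ 99.33.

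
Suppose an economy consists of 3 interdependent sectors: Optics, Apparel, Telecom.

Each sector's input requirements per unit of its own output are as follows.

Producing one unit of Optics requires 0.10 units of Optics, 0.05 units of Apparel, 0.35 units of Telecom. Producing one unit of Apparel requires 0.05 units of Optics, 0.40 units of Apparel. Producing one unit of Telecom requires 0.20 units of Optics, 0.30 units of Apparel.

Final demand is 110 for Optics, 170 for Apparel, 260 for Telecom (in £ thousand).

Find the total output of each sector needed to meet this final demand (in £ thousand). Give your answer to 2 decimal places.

I − A =
  [   0.90    -0.05    -0.20]
  [  -0.05     0.60    -0.30]
  [  -0.35     0.00     1.00]
Cofactors of I−A, C_ij = (−1)^(i+j)·(minor ij) (rows/columns in the sector order above):
  C_11 = (0.60)(1.00) − (-0.30)(0.00) = 0.6000
  C_12 = −[(-0.05)(1.00) − (-0.30)(-0.35)] = 0.1550
  C_13 = (-0.05)(0.00) − (0.60)(-0.35) = 0.2100
  C_21 = −[(-0.05)(1.00) − (-0.20)(0.00)] = 0.0500
  C_22 = (0.90)(1.00) − (-0.20)(-0.35) = 0.8300
  C_23 = −[(0.90)(0.00) − (-0.05)(-0.35)] = 0.0175
  C_31 = (-0.05)(-0.30) − (-0.20)(0.60) = 0.1350
  C_32 = −[(0.90)(-0.30) − (-0.20)(-0.05)] = 0.2800
  C_33 = (0.90)(0.60) − (-0.05)(-0.05) = 0.5375
det(I−A) = Σ_j (I−A)_1j·C_1j = (0.90)(0.6000) + (-0.05)(0.1550) + (-0.20)(0.2100) = 0.49025
adj(I−A) = Cᵀ =
  [ 0.6000   0.0500   0.1350]
  [ 0.1550   0.8300   0.2800]
  [ 0.2100   0.0175   0.5375]
(I − A)⁻¹ = adj(I−A) / det(I−A) ≈
  [   1.2239     0.1020     0.2754]
  [   0.3162     1.6930     0.5711]
  [   0.4284     0.0357     1.0964]
x = (I − A)⁻¹ d = adj(I−A)·d / det(I−A), with det(I−A) = 0.49025:
  x_1 = (0.6000·110 + 0.0500·170 + 0.1350·260) / 0.49025 = 109.60 / 0.49025 ≈ 223.56
  x_2 = (0.1550·110 + 0.8300·170 + 0.2800·260) / 0.49025 = 230.95 / 0.49025 ≈ 471.09
  x_3 = (0.2100·110 + 0.0175·170 + 0.5375·260) / 0.49025 = 165.825 / 0.49025 ≈ 338.25

x_1 = 223.56, x_2 = 471.09, x_3 = 338.25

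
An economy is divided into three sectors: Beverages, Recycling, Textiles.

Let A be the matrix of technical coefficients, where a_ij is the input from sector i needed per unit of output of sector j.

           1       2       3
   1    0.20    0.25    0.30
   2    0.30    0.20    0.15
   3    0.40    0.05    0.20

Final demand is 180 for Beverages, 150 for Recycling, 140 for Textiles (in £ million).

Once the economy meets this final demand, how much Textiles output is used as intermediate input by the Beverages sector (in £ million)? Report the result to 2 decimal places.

z_31 = 223.84

I − A =
  [   0.80    -0.25    -0.30]
  [  -0.30     0.80    -0.15]
  [  -0.40    -0.05     0.80]
Cofactors of I−A, C_ij = (−1)^(i+j)·(minor ij) (rows/columns in the sector order above):
  C_11 = (0.80)(0.80) − (-0.15)(-0.05) = 0.6325
  C_12 = −[(-0.30)(0.80) − (-0.15)(-0.40)] = 0.3000
  C_13 = (-0.30)(-0.05) − (0.80)(-0.40) = 0.3350
  C_21 = −[(-0.25)(0.80) − (-0.30)(-0.05)] = 0.2150
  C_22 = (0.80)(0.80) − (-0.30)(-0.40) = 0.5200
  C_23 = −[(0.80)(-0.05) − (-0.25)(-0.40)] = 0.1400
  C_31 = (-0.25)(-0.15) − (-0.30)(0.80) = 0.2775
  C_32 = −[(0.80)(-0.15) − (-0.30)(-0.30)] = 0.2100
  C_33 = (0.80)(0.80) − (-0.25)(-0.30) = 0.5650
det(I−A) = Σ_j (I−A)_1j·C_1j = (0.80)(0.6325) + (-0.25)(0.3000) + (-0.30)(0.3350) = 0.3305
adj(I−A) = Cᵀ =
  [ 0.6325   0.2150   0.2775]
  [ 0.3000   0.5200   0.2100]
  [ 0.3350   0.1400   0.5650]
(I − A)⁻¹ = adj(I−A) / det(I−A) ≈
  [   1.9138     0.6505     0.8396]
  [   0.9077     1.5734     0.6354]
  [   1.0136     0.4236     1.7095]
First solve x = (I − A)⁻¹ d = adj(I−A)·d / det(I−A); in particular x_1 = (0.6325·180 + 0.2150·150 + 0.2775·140) / 0.3305 = 184.95 / 0.3305 ≈ 559.6067.
Intermediate flow from 3 to 1: z_31 = a_31 · x_1 = 0.40 × 184.95 / 0.3305 = 73.98 / 0.3305 ≈ 223.84.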